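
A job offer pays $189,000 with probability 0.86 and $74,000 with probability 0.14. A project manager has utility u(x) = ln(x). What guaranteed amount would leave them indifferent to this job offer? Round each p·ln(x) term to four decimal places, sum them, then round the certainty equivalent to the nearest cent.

E[u] = 0.86·ln(189000) + 0.14·ln(74000) = 10.4486 + 1.5697 = 12.0183
CE = e^12.0183 ≈ 165760.62

$165,760.62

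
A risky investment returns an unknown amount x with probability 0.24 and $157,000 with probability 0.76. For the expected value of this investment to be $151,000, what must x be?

x = $132,000

0.24·x + 0.76·157000 = 151000
0.24·x = 151000 − 119320 = 31680
x = 31680 / 0.24 = 132000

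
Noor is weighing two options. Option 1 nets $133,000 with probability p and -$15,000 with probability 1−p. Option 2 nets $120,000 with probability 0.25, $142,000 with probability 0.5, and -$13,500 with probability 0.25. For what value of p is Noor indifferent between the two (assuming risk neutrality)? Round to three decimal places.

p = 0.761

EV(Option 2) = 0.25 × 120000 + 0.5 × 142000 + 0.25 × (-13500) = 30000 + 71000 − 3375 = 97625
p·133000 + (1−p)·(-15000) = 97625
148000p − 15000 = 97625
p = (97625 + 15000) / 148000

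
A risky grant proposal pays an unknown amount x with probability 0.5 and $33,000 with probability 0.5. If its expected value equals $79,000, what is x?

0.5·x + 0.5·33000 = 79000
0.5·x = 79000 − 16500 = 62500
x = 62500 / 0.5 = 125000

x = $125,000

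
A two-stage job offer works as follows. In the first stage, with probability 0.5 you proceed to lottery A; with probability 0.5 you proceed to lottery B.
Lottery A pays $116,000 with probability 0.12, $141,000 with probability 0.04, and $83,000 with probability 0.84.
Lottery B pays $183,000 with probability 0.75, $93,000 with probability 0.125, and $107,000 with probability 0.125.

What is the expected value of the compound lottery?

EV(A) = 0.12 × 116000 + 0.04 × 141000 + 0.84 × 83000 = 13920 + 5640 + 69720 = 89280
EV(B) = 0.75 × 183000 + 0.125 × 93000 + 0.125 × 107000 = 137250 + 11625 + 13375 = 162250
Overall = 0.5 × 89280 + 0.5 × 162250 = 44640 + 81125 = 125765

$125,765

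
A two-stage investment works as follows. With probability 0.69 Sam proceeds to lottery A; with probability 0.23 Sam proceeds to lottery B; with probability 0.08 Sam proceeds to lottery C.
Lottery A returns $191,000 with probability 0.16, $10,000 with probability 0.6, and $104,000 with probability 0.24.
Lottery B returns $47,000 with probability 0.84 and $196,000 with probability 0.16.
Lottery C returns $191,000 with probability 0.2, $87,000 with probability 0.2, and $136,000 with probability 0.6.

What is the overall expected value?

EV(A) = 0.16 × 191000 + 0.6 × 10000 + 0.24 × 104000 = 30560 + 6000 + 24960 = 61520
EV(B) = 0.84 × 47000 + 0.16 × 196000 = 39480 + 31360 = 70840
EV(C) = 0.2 × 191000 + 0.2 × 87000 + 0.6 × 136000 = 38200 + 17400 + 81600 = 137200
Overall = 0.69 × 61520 + 0.23 × 70840 + 0.08 × 137200 = 42448.8 + 16293.2 + 10976 = 69718

$69,718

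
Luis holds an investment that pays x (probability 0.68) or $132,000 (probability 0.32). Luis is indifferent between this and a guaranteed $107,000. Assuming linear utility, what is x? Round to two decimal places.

0.68·x + 0.32·132000 = 107000
0.68·x = 107000 − 42240 = 64760
x = 64760 / 0.68 = 95235.2941

x = $95,235.29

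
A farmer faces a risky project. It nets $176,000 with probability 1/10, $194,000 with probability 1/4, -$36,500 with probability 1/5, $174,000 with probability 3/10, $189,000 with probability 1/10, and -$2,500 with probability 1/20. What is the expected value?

$129,775

EV = 1/10 × 176000 + 1/4 × 194000 + 1/5 × (-36500) + 3/10 × 174000 + 1/10 × 189000 + 1/20 × (-2500) = 17600 + 48500 − 7300 + 52200 + 18900 − 125 = 129775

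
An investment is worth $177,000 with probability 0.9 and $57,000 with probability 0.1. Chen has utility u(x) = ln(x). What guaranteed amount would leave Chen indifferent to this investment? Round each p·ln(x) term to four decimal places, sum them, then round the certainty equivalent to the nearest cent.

$158,039.46

E[u] = 0.9·ln(177000) + 0.1·ln(57000) = 10.8755 + 1.0951 = 11.9706
CE = e^11.9706 ≈ 158039.46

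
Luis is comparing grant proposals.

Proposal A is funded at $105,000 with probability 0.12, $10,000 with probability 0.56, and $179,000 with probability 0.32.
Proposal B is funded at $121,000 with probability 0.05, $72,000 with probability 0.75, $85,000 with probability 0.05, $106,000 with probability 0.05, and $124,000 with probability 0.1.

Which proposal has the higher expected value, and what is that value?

Proposal B ($82,000)

Proposal A = 0.12 × 105000 + 0.56 × 10000 + 0.32 × 179000 = 12600 + 5600 + 57280 = 75480
Proposal B = 0.05 × 121000 + 0.75 × 72000 + 0.05 × 85000 + 0.05 × 106000 + 0.1 × 124000 = 6050 + 54000 + 4250 + 5300 + 12400 = 82000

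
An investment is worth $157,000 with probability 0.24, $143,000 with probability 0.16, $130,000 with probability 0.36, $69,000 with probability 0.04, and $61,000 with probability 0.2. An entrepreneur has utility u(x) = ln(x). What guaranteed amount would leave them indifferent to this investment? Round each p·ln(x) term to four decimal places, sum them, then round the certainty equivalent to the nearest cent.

$115,751.39

E[u] = 0.24·ln(157000) + 0.16·ln(143000) + 0.36·ln(130000) + 0.04·ln(69000) + 0.2·ln(61000) = 2.8714 + 1.8993 + 4.2391 + 0.4457 + 2.2037 = 11.6592
CE = e^11.6592 ≈ 115751.39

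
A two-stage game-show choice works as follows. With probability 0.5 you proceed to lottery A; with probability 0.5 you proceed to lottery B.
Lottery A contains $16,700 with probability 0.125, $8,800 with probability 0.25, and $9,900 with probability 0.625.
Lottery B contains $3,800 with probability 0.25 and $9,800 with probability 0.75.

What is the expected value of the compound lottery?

$9,387.50

EV(A) = 0.125 × 16700 + 0.25 × 8800 + 0.625 × 9900 = 2087.5 + 2200 + 6187.5 = 10475
EV(B) = 0.25 × 3800 + 0.75 × 9800 = 950 + 7350 = 8300
Overall = 0.5 × 10475 + 0.5 × 8300 = 5237.5 + 4150 = 9387.5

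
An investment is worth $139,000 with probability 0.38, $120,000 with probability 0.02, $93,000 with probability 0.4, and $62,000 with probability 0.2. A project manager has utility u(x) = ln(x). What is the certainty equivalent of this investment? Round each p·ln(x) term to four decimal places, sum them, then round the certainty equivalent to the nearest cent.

E[u] = 0.38·ln(139000) + 0.02·ln(120000) + 0.4·ln(93000) + 0.2·ln(62000) = 4.5000 + 0.2339 + 4.5761 + 2.2070 = 11.5170
CE = e^11.5170 ≈ 100408.28

$100,408.28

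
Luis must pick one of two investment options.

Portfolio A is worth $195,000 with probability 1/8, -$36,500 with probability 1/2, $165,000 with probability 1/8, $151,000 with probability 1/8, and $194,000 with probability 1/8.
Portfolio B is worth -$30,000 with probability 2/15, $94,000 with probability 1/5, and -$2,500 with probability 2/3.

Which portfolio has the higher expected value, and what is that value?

Portfolio A ($69,875)

Portfolio A = 1/8 × 195000 + 1/2 × (-36500) + 1/8 × 165000 + 1/8 × 151000 + 1/8 × 194000 = 24375 − 18250 + 20625 + 18875 + 24250 = 69875
Portfolio B = 2/15 × (-30000) + 1/5 × 94000 + 2/3 × (-2500) = -4000 + 18800 − 1666.6667 = 13133.3333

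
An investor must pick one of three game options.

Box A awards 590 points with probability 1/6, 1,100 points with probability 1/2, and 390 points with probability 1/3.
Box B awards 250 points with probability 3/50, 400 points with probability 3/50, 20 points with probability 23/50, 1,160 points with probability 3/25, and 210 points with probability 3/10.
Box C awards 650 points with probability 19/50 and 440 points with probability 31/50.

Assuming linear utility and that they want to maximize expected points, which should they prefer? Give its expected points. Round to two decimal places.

Box A (778.33 points)

Box A = 1/6 × 590 + 1/2 × 1100 + 1/3 × 390 = 98.3333 + 550 + 130 = 778.3333
Box B = 3/50 × 250 + 3/50 × 400 + 23/50 × 20 + 3/25 × 1160 + 3/10 × 210 = 15 + 24 + 9.2 + 139.2 + 63 = 250.4
Box C = 19/50 × 650 + 31/50 × 440 = 247 + 272.8 = 519.8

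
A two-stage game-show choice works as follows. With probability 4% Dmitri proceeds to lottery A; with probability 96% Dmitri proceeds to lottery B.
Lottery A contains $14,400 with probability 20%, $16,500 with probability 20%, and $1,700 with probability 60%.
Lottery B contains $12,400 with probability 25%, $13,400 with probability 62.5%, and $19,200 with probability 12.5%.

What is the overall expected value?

EV(A) = 0.2 × 14400 + 0.2 × 16500 + 0.6 × 1700 = 2880 + 3300 + 1020 = 7200
EV(B) = 0.25 × 12400 + 0.625 × 13400 + 0.125 × 19200 = 3100 + 8375 + 2400 = 13875
Overall = 0.04 × 7200 + 0.96 × 13875 = 288 + 13320 = 13608

$13,608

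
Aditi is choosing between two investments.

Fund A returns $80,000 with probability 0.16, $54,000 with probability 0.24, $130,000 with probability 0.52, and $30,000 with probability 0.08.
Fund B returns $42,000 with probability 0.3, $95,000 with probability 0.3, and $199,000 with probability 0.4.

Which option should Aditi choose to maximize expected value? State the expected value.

Fund B ($120,700)

Fund A = 0.16 × 80000 + 0.24 × 54000 + 0.52 × 130000 + 0.08 × 30000 = 12800 + 12960 + 67600 + 2400 = 95760
Fund B = 0.3 × 42000 + 0.3 × 95000 + 0.4 × 199000 = 12600 + 28500 + 79600 = 120700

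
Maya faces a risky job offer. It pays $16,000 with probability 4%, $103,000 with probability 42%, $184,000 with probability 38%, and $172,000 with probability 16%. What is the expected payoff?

$141,340

EV = 0.04 × 16000 + 0.42 × 103000 + 0.38 × 184000 + 0.16 × 172000 = 640 + 43260 + 69920 + 27520 = 141340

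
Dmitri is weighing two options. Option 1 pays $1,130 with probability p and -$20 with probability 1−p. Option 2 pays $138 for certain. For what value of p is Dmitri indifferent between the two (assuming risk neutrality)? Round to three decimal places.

p = 0.137

p·1130 + (1−p)·(-20) = 138
1150p − 20 = 138
p = (138 + 20) / 1150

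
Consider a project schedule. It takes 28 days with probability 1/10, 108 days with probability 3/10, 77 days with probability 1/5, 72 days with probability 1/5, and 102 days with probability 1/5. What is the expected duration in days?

85.4 days

EV = 1/10 × 28 + 3/10 × 108 + 1/5 × 77 + 1/5 × 72 + 1/5 × 102 = 2.8 + 32.4 + 15.4 + 14.4 + 20.4 = 85.4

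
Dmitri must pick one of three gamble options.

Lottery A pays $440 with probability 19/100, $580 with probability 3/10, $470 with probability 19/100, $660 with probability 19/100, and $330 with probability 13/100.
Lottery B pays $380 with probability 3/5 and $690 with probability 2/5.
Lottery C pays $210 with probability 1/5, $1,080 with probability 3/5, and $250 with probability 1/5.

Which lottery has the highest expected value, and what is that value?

Lottery C ($740)

Lottery A = 19/100 × 440 + 3/10 × 580 + 19/100 × 470 + 19/100 × 660 + 13/100 × 330 = 83.6 + 174 + 89.3 + 125.4 + 42.9 = 515.2
Lottery B = 3/5 × 380 + 2/5 × 690 = 228 + 276 = 504
Lottery C = 1/5 × 210 + 3/5 × 1080 + 1/5 × 250 = 42 + 648 + 50 = 740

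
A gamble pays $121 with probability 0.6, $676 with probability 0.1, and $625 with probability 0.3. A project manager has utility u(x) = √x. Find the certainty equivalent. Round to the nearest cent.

$278.89

E[u] = 0.6·√121 + 0.1·√676 + 0.3·√625 = 0.6·11 + 0.1·26 + 0.3·25 = 16.7
CE = (16.7)² = 278.89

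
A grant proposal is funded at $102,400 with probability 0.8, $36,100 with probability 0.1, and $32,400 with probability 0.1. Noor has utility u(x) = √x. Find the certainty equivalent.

$85,849

E[u] = 0.8·√102400 + 0.1·√36100 + 0.1·√32400 = 0.8·320 + 0.1·190 + 0.1·180 = 293
CE = (293)² = 85849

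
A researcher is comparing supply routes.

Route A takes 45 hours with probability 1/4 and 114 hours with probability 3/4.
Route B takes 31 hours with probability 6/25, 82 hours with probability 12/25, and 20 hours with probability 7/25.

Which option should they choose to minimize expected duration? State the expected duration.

Route B (52.4 hours)

Route A = 1/4 × 45 + 3/4 × 114 = 11.25 + 85.5 = 96.75
Route B = 6/25 × 31 + 12/25 × 82 + 7/25 × 20 = 7.44 + 39.36 + 5.6 = 52.4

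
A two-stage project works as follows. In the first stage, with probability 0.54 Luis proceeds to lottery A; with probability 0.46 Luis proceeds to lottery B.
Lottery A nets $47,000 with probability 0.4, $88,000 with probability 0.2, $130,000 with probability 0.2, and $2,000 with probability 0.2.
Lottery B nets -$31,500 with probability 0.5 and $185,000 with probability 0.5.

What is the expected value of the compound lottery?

EV(A) = 0.4 × 47000 + 0.2 × 88000 + 0.2 × 130000 + 0.2 × 2000 = 18800 + 17600 + 26000 + 400 = 62800
EV(B) = 0.5 × (-31500) + 0.5 × 185000 = -15750 + 92500 = 76750
Overall = 0.54 × 62800 + 0.46 × 76750 = 33912 + 35305 = 69217

$69,217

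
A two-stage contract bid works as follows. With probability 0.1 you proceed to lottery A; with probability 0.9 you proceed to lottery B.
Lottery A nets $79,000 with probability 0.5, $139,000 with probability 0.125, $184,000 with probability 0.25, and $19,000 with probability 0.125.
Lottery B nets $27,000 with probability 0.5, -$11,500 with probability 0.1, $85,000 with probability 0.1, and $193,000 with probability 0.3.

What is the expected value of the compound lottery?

$81,400

EV(A) = 0.5 × 79000 + 0.125 × 139000 + 0.25 × 184000 + 0.125 × 19000 = 39500 + 17375 + 46000 + 2375 = 105250
EV(B) = 0.5 × 27000 + 0.1 × (-11500) + 0.1 × 85000 + 0.3 × 193000 = 13500 − 1150 + 8500 + 57900 = 78750
Overall = 0.1 × 105250 + 0.9 × 78750 = 10525 + 70875 = 81400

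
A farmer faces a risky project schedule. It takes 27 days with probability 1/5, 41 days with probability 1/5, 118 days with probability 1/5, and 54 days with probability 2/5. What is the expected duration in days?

EV = 1/5 × 27 + 1/5 × 41 + 1/5 × 118 + 2/5 × 54 = 5.4 + 8.2 + 23.6 + 21.6 = 58.8

58.8 days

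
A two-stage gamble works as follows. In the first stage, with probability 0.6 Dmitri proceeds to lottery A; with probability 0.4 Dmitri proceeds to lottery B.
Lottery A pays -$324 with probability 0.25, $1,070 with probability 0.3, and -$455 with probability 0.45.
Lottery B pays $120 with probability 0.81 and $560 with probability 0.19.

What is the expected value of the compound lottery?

$102.59

EV(A) = 0.25 × (-324) + 0.3 × 1070 + 0.45 × (-455) = -81 + 321 − 204.75 = 35.25
EV(B) = 0.81 × 120 + 0.19 × 560 = 97.2 + 106.4 = 203.6
Overall = 0.6 × 35.25 + 0.4 × 203.6 = 21.15 + 81.44 = 102.59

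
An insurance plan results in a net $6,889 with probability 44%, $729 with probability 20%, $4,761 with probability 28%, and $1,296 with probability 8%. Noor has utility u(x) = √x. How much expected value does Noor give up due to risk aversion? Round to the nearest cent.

E[u] = 0.44·√6889 + 0.2·√729 + 0.28·√4761 + 0.08·√1296 = 0.44·83 + 0.2·27 + 0.28·69 + 0.08·36 = 64.12
CE = (64.12)² = 4111.3744
Risk premium = EV − CE = 4613.72 − 4111.3744 = 502.3456

$502.35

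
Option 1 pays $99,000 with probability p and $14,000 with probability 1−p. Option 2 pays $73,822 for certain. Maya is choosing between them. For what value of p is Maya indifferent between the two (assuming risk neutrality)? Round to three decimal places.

p = 0.704

p·99000 + (1−p)·14000 = 73822
85000p + 14000 = 73822
p = (73822 − 14000) / 85000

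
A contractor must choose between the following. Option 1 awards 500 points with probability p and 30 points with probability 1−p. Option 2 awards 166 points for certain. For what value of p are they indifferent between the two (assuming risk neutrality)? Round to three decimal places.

p = 0.289

p·500 + (1−p)·30 = 166
470p + 30 = 166
p = (166 − 30) / 470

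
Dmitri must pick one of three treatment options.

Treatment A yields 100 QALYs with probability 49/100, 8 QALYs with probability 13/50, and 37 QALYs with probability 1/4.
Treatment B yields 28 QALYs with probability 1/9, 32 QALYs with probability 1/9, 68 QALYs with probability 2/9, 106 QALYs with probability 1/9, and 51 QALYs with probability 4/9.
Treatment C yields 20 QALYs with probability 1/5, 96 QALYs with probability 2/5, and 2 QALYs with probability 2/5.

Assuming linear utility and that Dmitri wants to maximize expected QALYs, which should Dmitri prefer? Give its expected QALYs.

Treatment A = 49/100 × 100 + 13/50 × 8 + 1/4 × 37 = 49 + 2.08 + 9.25 = 60.33
Treatment B = 1/9 × 28 + 1/9 × 32 + 2/9 × 68 + 1/9 × 106 + 4/9 × 51 = 3.1111 + 3.5556 + 15.1111 + 11.7778 + 22.6667 = 56.2222
Treatment C = 1/5 × 20 + 2/5 × 96 + 2/5 × 2 = 4 + 38.4 + 0.8 = 43.2

Treatment A (60.33 QALYs)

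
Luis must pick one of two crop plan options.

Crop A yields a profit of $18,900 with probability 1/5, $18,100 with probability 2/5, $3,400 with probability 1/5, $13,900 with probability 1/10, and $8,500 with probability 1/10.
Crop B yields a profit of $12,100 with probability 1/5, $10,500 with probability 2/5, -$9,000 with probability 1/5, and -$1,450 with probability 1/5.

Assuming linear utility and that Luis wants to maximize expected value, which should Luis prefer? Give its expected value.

Crop A ($13,940)

Crop A = 1/5 × 18900 + 2/5 × 18100 + 1/5 × 3400 + 1/10 × 13900 + 1/10 × 8500 = 3780 + 7240 + 680 + 1390 + 850 = 13940
Crop B = 1/5 × 12100 + 2/5 × 10500 + 1/5 × (-9000) + 1/5 × (-1450) = 2420 + 4200 − 1800 − 290 = 4530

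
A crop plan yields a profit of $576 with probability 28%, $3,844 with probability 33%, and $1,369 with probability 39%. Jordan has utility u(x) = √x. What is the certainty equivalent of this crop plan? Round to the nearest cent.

$1,731.39

E[u] = 0.28·√576 + 0.33·√3844 + 0.39·√1369 = 0.28·24 + 0.33·62 + 0.39·37 = 41.61
CE = (41.61)² = 1731.3921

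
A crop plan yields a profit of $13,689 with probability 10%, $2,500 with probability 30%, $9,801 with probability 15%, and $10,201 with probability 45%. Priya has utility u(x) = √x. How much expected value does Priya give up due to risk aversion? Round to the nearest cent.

E[u] = 0.1·√13689 + 0.3·√2500 + 0.15·√9801 + 0.45·√10201 = 0.1·117 + 0.3·50 + 0.15·99 + 0.45·101 = 87
CE = (87)² = 7569
Risk premium = EV − CE = 8179.5 − 7569 = 610.5

$610.50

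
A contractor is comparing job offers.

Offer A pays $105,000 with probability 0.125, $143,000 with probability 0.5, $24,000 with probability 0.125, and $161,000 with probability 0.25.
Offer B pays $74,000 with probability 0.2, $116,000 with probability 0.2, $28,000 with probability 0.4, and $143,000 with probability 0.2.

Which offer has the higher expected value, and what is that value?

Offer A ($127,875)

Offer A = 0.125 × 105000 + 0.5 × 143000 + 0.125 × 24000 + 0.25 × 161000 = 13125 + 71500 + 3000 + 40250 = 127875
Offer B = 0.2 × 74000 + 0.2 × 116000 + 0.4 × 28000 + 0.2 × 143000 = 14800 + 23200 + 11200 + 28600 = 77800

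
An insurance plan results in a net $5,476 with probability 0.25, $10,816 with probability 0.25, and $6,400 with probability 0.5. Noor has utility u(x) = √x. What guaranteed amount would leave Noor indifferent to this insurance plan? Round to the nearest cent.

E[u] = 0.25·√5476 + 0.25·√10816 + 0.5·√6400 = 0.25·74 + 0.25·104 + 0.5·80 = 84.5
CE = (84.5)² = 7140.25

$7,140.25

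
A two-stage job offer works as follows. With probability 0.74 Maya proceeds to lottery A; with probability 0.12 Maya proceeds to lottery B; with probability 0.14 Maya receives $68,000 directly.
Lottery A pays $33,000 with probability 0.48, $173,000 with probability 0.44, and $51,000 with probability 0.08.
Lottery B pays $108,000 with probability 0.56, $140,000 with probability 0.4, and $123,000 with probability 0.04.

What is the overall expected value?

$95,157.60

EV(A) = 0.48 × 33000 + 0.44 × 173000 + 0.08 × 51000 = 15840 + 76120 + 4080 = 96040
EV(B) = 0.56 × 108000 + 0.4 × 140000 + 0.04 × 123000 = 60480 + 56000 + 4920 = 121400
Branch C: 68000 (certain)
Overall = 0.74 × 96040 + 0.12 × 121400 + 0.14 × 68000 = 71069.6 + 14568 + 9520 = 95157.6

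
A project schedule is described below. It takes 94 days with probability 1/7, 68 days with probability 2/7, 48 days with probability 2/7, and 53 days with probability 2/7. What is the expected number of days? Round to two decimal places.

EV = 1/7 × 94 + 2/7 × 68 + 2/7 × 48 + 2/7 × 53 = 13.4286 + 19.4286 + 13.7143 + 15.1429 = 61.7143

61.71 days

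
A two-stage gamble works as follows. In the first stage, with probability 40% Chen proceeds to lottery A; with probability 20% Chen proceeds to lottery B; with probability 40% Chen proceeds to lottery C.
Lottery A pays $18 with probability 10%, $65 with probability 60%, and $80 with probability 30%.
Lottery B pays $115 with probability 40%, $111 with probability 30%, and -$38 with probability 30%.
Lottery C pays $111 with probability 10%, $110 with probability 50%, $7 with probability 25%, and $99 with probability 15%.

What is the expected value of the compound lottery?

$72.58

EV(A) = 0.1 × 18 + 0.6 × 65 + 0.3 × 80 = 1.8 + 39 + 24 = 64.8
EV(B) = 0.4 × 115 + 0.3 × 111 + 0.3 × (-38) = 46 + 33.3 − 11.4 = 67.9
EV(C) = 0.1 × 111 + 0.5 × 110 + 0.25 × 7 + 0.15 × 99 = 11.1 + 55 + 1.75 + 14.85 = 82.7
Overall = 0.4 × 64.8 + 0.2 × 67.9 + 0.4 × 82.7 = 25.92 + 13.58 + 33.08 = 72.58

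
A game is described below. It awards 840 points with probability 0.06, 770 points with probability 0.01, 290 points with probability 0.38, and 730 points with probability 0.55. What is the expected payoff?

569.8 points

EV = 0.06 × 840 + 0.01 × 770 + 0.38 × 290 + 0.55 × 730 = 50.4 + 7.7 + 110.2 + 401.5 = 569.8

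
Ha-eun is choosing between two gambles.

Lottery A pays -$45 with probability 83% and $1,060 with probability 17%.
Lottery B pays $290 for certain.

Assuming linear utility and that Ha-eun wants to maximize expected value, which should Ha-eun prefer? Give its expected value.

Lottery B ($290)

Lottery A = 0.83 × (-45) + 0.17 × 1060 = -37.35 + 180.2 = 142.85
Lottery B: 290 (certain)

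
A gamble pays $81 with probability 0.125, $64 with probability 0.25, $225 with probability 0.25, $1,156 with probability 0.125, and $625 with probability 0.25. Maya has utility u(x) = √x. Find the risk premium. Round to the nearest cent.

E[u] = 0.125·√81 + 0.25·√64 + 0.25·√225 + 0.125·√1156 + 0.25·√625 = 0.125·9 + 0.25·8 + 0.25·15 + 0.125·34 + 0.25·25 = 17.375
CE = (17.375)² = 301.890625
Risk premium = EV − CE = 383.125 − 301.890625 = 81.234375

$81.23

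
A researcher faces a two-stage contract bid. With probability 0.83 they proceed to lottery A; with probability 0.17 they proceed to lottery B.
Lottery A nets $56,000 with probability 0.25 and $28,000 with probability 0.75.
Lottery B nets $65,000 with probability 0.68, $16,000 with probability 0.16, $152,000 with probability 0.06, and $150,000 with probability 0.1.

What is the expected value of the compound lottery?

$41,099.60

EV(A) = 0.25 × 56000 + 0.75 × 28000 = 14000 + 21000 = 35000
EV(B) = 0.68 × 65000 + 0.16 × 16000 + 0.06 × 152000 + 0.1 × 150000 = 44200 + 2560 + 9120 + 15000 = 70880
Overall = 0.83 × 35000 + 0.17 × 70880 = 29050 + 12049.6 = 41099.6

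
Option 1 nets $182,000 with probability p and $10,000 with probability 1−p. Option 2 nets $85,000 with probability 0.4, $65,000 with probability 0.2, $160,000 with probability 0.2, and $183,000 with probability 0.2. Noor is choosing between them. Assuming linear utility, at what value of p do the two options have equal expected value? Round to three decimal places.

p = 0.614

EV(Option 2) = 0.4 × 85000 + 0.2 × 65000 + 0.2 × 160000 + 0.2 × 183000 = 34000 + 13000 + 32000 + 36600 = 115600
p·182000 + (1−p)·10000 = 115600
172000p + 10000 = 115600
p = (115600 − 10000) / 172000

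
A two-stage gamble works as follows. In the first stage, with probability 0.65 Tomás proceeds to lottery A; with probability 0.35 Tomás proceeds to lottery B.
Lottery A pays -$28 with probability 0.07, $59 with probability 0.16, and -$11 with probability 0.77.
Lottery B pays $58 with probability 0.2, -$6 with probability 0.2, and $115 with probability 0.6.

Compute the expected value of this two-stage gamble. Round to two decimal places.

EV(A) = 0.07 × (-28) + 0.16 × 59 + 0.77 × (-11) = -1.96 + 9.44 − 8.47 = -0.99
EV(B) = 0.2 × 58 + 0.2 × (-6) + 0.6 × 115 = 11.6 − 1.2 + 69 = 79.4
Overall = 0.65 × (-0.99) + 0.35 × 79.4 = -0.6435 + 27.79 = 27.1465

$27.15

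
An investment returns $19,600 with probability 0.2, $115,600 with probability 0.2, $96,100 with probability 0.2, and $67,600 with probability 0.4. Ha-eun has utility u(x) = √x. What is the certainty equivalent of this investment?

$68,644

E[u] = 0.2·√19600 + 0.2·√115600 + 0.2·√96100 + 0.4·√67600 = 0.2·140 + 0.2·340 + 0.2·310 + 0.4·260 = 262
CE = (262)² = 68644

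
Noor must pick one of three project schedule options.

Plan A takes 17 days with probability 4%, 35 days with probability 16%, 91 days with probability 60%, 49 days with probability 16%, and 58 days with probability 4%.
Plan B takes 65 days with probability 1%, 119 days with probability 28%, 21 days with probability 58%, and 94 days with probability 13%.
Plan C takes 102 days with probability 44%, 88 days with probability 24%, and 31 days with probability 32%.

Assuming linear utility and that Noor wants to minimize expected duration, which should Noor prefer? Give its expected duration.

Plan B (58.37 days)

Plan A = 0.04 × 17 + 0.16 × 35 + 0.6 × 91 + 0.16 × 49 + 0.04 × 58 = 0.68 + 5.6 + 54.6 + 7.84 + 2.32 = 71.04
Plan B = 0.01 × 65 + 0.28 × 119 + 0.58 × 21 + 0.13 × 94 = 0.65 + 33.32 + 12.18 + 12.22 = 58.37
Plan C = 0.44 × 102 + 0.24 × 88 + 0.32 × 31 = 44.88 + 21.12 + 9.92 = 75.92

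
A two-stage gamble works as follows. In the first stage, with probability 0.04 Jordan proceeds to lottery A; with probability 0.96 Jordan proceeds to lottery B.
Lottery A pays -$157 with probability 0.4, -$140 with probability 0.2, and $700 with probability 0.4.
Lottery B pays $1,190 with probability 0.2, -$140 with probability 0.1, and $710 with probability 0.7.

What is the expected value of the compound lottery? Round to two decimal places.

EV(A) = 0.4 × (-157) + 0.2 × (-140) + 0.4 × 700 = -62.8 − 28 + 280 = 189.2
EV(B) = 0.2 × 1190 + 0.1 × (-140) + 0.7 × 710 = 238 − 14 + 497 = 721
Overall = 0.04 × 189.2 + 0.96 × 721 = 7.568 + 692.16 = 699.728

$699.73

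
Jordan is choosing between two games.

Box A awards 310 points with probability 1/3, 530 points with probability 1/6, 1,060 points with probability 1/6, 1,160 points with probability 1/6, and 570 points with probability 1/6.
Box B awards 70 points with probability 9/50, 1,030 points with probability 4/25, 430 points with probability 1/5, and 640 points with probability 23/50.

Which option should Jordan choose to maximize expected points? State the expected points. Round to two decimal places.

Box A = 1/3 × 310 + 1/6 × 530 + 1/6 × 1060 + 1/6 × 1160 + 1/6 × 570 = 103.3333 + 88.3333 + 176.6667 + 193.3333 + 95 = 656.6667
Box B = 9/50 × 70 + 4/25 × 1030 + 1/5 × 430 + 23/50 × 640 = 12.6 + 164.8 + 86 + 294.4 = 557.8

Box A (656.67 points)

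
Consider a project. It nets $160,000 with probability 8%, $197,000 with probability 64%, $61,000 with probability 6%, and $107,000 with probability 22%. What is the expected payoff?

EV = 0.08 × 160000 + 0.64 × 197000 + 0.06 × 61000 + 0.22 × 107000 = 12800 + 126080 + 3660 + 23540 = 166080

$166,080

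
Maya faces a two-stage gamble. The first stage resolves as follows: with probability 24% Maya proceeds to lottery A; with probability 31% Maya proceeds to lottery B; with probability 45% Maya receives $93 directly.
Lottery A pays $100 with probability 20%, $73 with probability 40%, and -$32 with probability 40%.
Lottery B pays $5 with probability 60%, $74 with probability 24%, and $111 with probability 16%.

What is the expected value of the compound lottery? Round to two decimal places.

$62.53

EV(A) = 0.2 × 100 + 0.4 × 73 + 0.4 × (-32) = 20 + 29.2 − 12.8 = 36.4
EV(B) = 0.6 × 5 + 0.24 × 74 + 0.16 × 111 = 3 + 17.76 + 17.76 = 38.52
Branch C: 93 (certain)
Overall = 0.24 × 36.4 + 0.31 × 38.52 + 0.45 × 93 = 8.736 + 11.9412 + 41.85 = 62.5272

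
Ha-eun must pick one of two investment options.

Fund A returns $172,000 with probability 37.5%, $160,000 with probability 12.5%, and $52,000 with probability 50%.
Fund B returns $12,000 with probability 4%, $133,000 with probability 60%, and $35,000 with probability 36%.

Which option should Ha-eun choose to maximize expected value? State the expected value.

Fund A = 0.375 × 172000 + 0.125 × 160000 + 0.5 × 52000 = 64500 + 20000 + 26000 = 110500
Fund B = 0.04 × 12000 + 0.6 × 133000 + 0.36 × 35000 = 480 + 79800 + 12600 = 92880

Fund A ($110,500)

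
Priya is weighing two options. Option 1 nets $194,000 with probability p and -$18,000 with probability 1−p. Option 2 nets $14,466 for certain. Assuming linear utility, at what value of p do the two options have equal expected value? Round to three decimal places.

p = 0.153

p·194000 + (1−p)·(-18000) = 14466
212000p − 18000 = 14466
p = (14466 + 18000) / 212000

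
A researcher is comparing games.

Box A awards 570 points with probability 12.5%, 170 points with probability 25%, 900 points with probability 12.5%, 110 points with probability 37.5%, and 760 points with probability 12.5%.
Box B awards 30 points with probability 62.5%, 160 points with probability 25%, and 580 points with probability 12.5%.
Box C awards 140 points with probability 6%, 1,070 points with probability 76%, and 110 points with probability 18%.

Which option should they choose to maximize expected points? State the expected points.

Box C (841.4 points)

Box A = 0.125 × 570 + 0.25 × 170 + 0.125 × 900 + 0.375 × 110 + 0.125 × 760 = 71.25 + 42.5 + 112.5 + 41.25 + 95 = 362.5
Box B = 0.625 × 30 + 0.25 × 160 + 0.125 × 580 = 18.75 + 40 + 72.5 = 131.25
Box C = 0.06 × 140 + 0.76 × 1070 + 0.18 × 110 = 8.4 + 813.2 + 19.8 = 841.4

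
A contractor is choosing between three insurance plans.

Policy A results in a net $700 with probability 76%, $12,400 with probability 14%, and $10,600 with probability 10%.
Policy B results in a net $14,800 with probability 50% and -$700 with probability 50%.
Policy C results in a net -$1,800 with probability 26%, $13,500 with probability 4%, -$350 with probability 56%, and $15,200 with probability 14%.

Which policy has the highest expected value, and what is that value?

Policy A = 0.76 × 700 + 0.14 × 12400 + 0.1 × 10600 = 532 + 1736 + 1060 = 3328
Policy B = 0.5 × 14800 + 0.5 × (-700) = 7400 − 350 = 7050
Policy C = 0.26 × (-1800) + 0.04 × 13500 + 0.56 × (-350) + 0.14 × 15200 = -468 + 540 − 196 + 2128 = 2004

Policy B ($7,050)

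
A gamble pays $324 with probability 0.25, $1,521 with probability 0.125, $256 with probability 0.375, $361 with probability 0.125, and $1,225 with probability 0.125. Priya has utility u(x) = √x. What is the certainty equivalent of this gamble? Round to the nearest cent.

E[u] = 0.25·√324 + 0.125·√1521 + 0.375·√256 + 0.125·√361 + 0.125·√1225 = 0.25·18 + 0.125·39 + 0.375·16 + 0.125·19 + 0.125·35 = 22.125
CE = (22.125)² = 489.515625

$489.52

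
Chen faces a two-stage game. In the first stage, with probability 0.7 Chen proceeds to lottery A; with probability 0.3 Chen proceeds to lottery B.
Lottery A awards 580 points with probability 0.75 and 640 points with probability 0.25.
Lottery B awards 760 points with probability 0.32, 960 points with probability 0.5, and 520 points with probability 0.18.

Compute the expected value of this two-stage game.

661.54 points

EV(A) = 0.75 × 580 + 0.25 × 640 = 435 + 160 = 595
EV(B) = 0.32 × 760 + 0.5 × 960 + 0.18 × 520 = 243.2 + 480 + 93.6 = 816.8
Overall = 0.7 × 595 + 0.3 × 816.8 = 416.5 + 245.04 = 661.54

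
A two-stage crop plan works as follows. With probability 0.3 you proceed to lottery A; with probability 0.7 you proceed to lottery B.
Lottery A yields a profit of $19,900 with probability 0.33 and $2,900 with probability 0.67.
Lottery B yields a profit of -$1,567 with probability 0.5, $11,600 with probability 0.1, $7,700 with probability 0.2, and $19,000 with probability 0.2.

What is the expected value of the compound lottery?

EV(A) = 0.33 × 19900 + 0.67 × 2900 = 6567 + 1943 = 8510
EV(B) = 0.5 × (-1567) + 0.1 × 11600 + 0.2 × 7700 + 0.2 × 19000 = -783.5 + 1160 + 1540 + 3800 = 5716.5
Overall = 0.3 × 8510 + 0.7 × 5716.5 = 2553 + 4001.55 = 6554.55

$6,554.55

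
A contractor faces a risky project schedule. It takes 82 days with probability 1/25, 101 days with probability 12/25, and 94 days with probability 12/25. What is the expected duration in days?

EV = 1/25 × 82 + 12/25 × 101 + 12/25 × 94 = 3.28 + 48.48 + 45.12 = 96.88

96.88 days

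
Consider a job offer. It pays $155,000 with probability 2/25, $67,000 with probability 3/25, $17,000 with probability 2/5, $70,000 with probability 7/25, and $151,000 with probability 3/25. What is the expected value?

$64,960

EV = 2/25 × 155000 + 3/25 × 67000 + 2/5 × 17000 + 7/25 × 70000 + 3/25 × 151000 = 12400 + 8040 + 6800 + 19600 + 18120 = 64960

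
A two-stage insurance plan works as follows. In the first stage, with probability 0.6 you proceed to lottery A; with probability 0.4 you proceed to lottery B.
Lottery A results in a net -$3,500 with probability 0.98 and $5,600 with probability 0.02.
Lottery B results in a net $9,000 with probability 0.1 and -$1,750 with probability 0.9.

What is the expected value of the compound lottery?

-$2,260.80

EV(A) = 0.98 × (-3500) + 0.02 × 5600 = -3430 + 112 = -3318
EV(B) = 0.1 × 9000 + 0.9 × (-1750) = 900 − 1575 = -675
Overall = 0.6 × (-3318) + 0.4 × (-675) = -1990.8 − 270 = -2260.8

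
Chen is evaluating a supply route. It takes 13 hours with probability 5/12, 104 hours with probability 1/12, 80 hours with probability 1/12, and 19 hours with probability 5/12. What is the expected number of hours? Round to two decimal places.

EV = 5/12 × 13 + 1/12 × 104 + 1/12 × 80 + 5/12 × 19 = 5.4167 + 8.6667 + 6.6667 + 7.9167 = 28.6667

28.67 hours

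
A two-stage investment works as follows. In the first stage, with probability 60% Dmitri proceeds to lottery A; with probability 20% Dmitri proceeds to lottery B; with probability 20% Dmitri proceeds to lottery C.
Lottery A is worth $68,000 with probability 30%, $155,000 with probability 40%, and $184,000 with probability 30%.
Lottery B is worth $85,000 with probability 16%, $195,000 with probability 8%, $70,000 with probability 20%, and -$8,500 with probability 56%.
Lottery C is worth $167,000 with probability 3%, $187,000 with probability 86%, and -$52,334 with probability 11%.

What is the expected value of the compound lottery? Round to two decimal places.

EV(A) = 0.3 × 68000 + 0.4 × 155000 + 0.3 × 184000 = 20400 + 62000 + 55200 = 137600
EV(B) = 0.16 × 85000 + 0.08 × 195000 + 0.2 × 70000 + 0.56 × (-8500) = 13600 + 15600 + 14000 − 4760 = 38440
EV(C) = 0.03 × 167000 + 0.86 × 187000 + 0.11 × (-52334) = 5010 + 160820 − 5756.74 = 160073.26
Overall = 0.6 × 137600 + 0.2 × 38440 + 0.2 × 160073.26 = 82560 + 7688 + 32014.652 = 122262.652

$122,262.65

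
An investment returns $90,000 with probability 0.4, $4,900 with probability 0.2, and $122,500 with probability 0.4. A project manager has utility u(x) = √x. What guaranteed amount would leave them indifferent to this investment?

E[u] = 0.4·√90000 + 0.2·√4900 + 0.4·√122500 = 0.4·300 + 0.2·70 + 0.4·350 = 274
CE = (274)² = 75076

$75,076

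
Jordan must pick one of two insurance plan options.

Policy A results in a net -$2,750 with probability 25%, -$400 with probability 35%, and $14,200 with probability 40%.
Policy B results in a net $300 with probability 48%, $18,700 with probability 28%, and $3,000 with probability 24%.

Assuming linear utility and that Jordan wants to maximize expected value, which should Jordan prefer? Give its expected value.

Policy A = 0.25 × (-2750) + 0.35 × (-400) + 0.4 × 14200 = -687.5 − 140 + 5680 = 4852.5
Policy B = 0.48 × 300 + 0.28 × 18700 + 0.24 × 3000 = 144 + 5236 + 720 = 6100

Policy B ($6,100)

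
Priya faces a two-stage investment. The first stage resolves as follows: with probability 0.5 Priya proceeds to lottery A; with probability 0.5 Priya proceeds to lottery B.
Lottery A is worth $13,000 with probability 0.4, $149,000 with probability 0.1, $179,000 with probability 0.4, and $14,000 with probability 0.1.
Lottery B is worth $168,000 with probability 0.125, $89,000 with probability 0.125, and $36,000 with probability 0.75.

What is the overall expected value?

$76,112.50

EV(A) = 0.4 × 13000 + 0.1 × 149000 + 0.4 × 179000 + 0.1 × 14000 = 5200 + 14900 + 71600 + 1400 = 93100
EV(B) = 0.125 × 168000 + 0.125 × 89000 + 0.75 × 36000 = 21000 + 11125 + 27000 = 59125
Overall = 0.5 × 93100 + 0.5 × 59125 = 46550 + 29562.5 = 76112.5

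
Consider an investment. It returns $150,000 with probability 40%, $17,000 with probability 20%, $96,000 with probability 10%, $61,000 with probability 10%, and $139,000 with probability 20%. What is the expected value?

EV = 0.4 × 150000 + 0.2 × 17000 + 0.1 × 96000 + 0.1 × 61000 + 0.2 × 139000 = 60000 + 3400 + 9600 + 6100 + 27800 = 106900

$106,900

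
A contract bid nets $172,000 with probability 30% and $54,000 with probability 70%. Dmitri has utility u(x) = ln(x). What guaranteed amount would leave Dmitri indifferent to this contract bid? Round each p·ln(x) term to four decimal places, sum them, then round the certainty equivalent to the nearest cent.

$76,442.95

E[u] = 0.3·ln(172000) + 0.7·ln(54000) = 3.6166 + 7.6277 = 11.2443
CE = e^11.2443 ≈ 76442.95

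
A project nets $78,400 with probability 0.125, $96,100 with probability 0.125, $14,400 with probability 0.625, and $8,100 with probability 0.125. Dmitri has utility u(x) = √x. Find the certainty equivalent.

$25,600

E[u] = 0.125·√78400 + 0.125·√96100 + 0.625·√14400 + 0.125·√8100 = 0.125·280 + 0.125·310 + 0.625·120 + 0.125·90 = 160
CE = (160)² = 25600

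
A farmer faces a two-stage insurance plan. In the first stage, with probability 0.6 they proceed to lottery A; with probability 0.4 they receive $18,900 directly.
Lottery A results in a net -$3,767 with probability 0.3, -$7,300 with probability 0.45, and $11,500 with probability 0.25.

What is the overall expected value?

$6,635.94

EV(A) = 0.3 × (-3767) + 0.45 × (-7300) + 0.25 × 11500 = -1130.1 − 3285 + 2875 = -1540.1
Branch B: 18900 (certain)
Overall = 0.6 × (-1540.1) + 0.4 × 18900 = -924.06 + 7560 = 6635.94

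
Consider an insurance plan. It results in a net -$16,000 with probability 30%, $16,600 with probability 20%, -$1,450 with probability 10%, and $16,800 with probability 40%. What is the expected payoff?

EV = 0.3 × (-16000) + 0.2 × 16600 + 0.1 × (-1450) + 0.4 × 16800 = -4800 + 3320 − 145 + 6720 = 5095

$5,095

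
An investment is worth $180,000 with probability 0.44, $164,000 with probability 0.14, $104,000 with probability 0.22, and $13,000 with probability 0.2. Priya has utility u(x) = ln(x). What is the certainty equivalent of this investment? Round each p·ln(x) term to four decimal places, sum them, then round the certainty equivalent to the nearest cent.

$93,097.26

E[u] = 0.44·ln(180000) + 0.14·ln(164000) + 0.22·ln(104000) + 0.2·ln(13000) = 5.3243 + 1.6811 + 2.5415 + 1.8945 = 11.4414
CE = e^11.4414 ≈ 93097.26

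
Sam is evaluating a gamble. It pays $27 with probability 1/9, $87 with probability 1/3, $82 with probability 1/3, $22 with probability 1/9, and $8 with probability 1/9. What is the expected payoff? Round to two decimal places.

EV = 1/9 × 27 + 1/3 × 87 + 1/3 × 82 + 1/9 × 22 + 1/9 × 8 = 3 + 29 + 27.3333 + 2.4444 + 0.8889 = 62.6667

$62.67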